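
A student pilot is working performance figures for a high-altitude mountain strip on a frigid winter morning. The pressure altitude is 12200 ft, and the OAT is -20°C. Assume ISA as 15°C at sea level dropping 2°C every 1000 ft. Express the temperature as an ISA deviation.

ISA-10.6°C

ISA temperature at 12200 ft = 15 − 2 × (12200/1000) = -9.4°C.
Deviation = OAT − ISA = -20 − (-9.4) = -10.6°C.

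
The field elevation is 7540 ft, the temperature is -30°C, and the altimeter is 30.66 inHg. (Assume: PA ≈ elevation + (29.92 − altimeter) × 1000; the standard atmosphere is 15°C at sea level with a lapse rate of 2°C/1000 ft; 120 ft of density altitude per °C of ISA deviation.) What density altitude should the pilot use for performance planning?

Pressure altitude = 7540 + (29.92 − 30.66) × 1000 = 7540 + (-740) = 6800 ft.
ISA temperature at 6800 ft = 15 − 2 × (6800/1000) = 1.4°C.
ISA deviation = -30 − 1.4 = -31.4°C.
Density altitude = 6800 + 120 × (-31.4) = 3032 ft.

3032 ft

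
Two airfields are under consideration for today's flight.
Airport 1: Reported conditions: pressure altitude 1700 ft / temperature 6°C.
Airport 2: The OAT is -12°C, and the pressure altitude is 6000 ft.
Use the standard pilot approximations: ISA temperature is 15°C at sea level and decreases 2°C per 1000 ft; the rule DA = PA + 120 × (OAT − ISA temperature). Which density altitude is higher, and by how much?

Airport 1: ISA temp = 11.6°C, deviation -5.6°C, DA = 1700 + 120 × (-5.6) = 1028 ft.
Airport 2: ISA temp = 3°C, deviation -15°C, DA = 6000 + 120 × (-15) = 4200 ft.
Airport 2 is higher by 4200 − 1028 = 3172 ft.

Airport 2 by 3172 ft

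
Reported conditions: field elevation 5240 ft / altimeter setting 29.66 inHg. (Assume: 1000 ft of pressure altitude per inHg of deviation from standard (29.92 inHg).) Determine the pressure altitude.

Pressure correction = (29.92 − 29.66) × 1000 = +260 ft.
Pressure altitude = 5240 + (+260) = 5500 ft.

5500 ft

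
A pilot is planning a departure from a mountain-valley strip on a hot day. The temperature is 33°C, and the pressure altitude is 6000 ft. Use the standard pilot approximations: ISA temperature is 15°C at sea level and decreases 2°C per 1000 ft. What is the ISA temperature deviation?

ISA temperature at 6000 ft = 15 − 2 × (6000/1000) = 3°C.
Deviation = OAT − ISA = 33 − 3 = +30°C.

ISA+30°C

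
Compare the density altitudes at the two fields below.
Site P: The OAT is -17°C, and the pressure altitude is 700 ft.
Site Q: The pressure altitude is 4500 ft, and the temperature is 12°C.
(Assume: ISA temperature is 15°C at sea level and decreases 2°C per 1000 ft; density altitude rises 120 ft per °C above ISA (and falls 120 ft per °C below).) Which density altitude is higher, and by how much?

Site Q by 8192 ft

Site P: ISA temp = 13.6°C, deviation -30.6°C, DA = 700 + 120 × (-30.6) = -2972 ft.
Site Q: ISA temp = 6°C, deviation +6°C, DA = 4500 + 120 × 6 = 5220 ft.
Site Q is higher by 5220 − (-2972) = 8192 ft.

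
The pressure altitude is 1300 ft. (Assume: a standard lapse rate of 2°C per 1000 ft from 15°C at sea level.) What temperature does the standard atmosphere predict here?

ISA temperature = 15 − 2 × (1300/1000) = 15 − 2.6 = 12.4°C.

12.4°C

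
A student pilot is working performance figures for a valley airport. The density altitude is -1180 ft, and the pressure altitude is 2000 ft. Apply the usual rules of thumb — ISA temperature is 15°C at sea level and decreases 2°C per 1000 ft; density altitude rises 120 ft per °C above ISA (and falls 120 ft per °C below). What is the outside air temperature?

Density altitude − pressure altitude = -1180 − 2000 = -3180 ft.
At 120 ft/°C that is an ISA deviation of -3180/120 = -26.5°C.
ISA temperature at 2000 ft = 15 − 2 × (2000/1000) = 11°C.
OAT = ISA + deviation = 11 + (-26.5) = -15.5°C.

-15.5°C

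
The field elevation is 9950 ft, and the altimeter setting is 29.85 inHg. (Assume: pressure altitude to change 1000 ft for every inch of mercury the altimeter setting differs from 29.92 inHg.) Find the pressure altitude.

10020 ft

Pressure correction = (29.92 − 29.85) × 1000 = +70 ft.
Pressure altitude = 9950 + (+70) = 10020 ft.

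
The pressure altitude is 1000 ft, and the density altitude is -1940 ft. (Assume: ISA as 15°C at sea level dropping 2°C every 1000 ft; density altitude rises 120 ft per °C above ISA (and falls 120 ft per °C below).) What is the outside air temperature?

Density altitude − pressure altitude = -1940 − 1000 = -2940 ft.
At 120 ft/°C that is an ISA deviation of -2940/120 = -24.5°C.
ISA temperature at 1000 ft = 15 − 2 × (1000/1000) = 13°C.
OAT = ISA + deviation = 13 + (-24.5) = -11.5°C.

-11.5°C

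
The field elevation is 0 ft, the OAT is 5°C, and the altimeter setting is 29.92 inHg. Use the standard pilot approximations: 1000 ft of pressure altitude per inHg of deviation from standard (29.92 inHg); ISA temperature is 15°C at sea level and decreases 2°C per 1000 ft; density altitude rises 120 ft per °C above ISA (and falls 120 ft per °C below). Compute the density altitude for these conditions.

-1200 ft

Pressure altitude = 0 + (29.92 − 29.92) × 1000 = 0 + (0) = 0 ft.
ISA temperature at 0 ft = 15 − 2 × (0/1000) = 15°C.
ISA deviation = 5 − 15 = -10°C.
Density altitude = 0 + 120 × (-10) = -1200 ft.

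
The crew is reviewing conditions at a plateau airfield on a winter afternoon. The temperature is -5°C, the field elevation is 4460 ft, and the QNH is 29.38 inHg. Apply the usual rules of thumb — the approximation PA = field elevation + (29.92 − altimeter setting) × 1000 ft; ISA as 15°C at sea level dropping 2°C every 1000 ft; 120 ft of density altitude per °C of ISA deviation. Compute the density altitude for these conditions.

Pressure altitude = 4460 + (29.92 − 29.38) × 1000 = 4460 + (+540) = 5000 ft.
ISA temperature at 5000 ft = 15 − 2 × (5000/1000) = 5°C.
ISA deviation = -5 − 5 = -10°C.
Density altitude = 5000 + 120 × (-10) = 3800 ft.

3800 ft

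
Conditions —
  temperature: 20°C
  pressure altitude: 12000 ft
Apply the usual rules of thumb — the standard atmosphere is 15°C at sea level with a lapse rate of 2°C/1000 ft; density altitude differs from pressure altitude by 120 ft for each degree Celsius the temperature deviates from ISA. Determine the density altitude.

15480 ft

ISA temperature at 12000 ft = 15 − 2 × (12000/1000) = -9°C.
ISA deviation = 20 − (-9) = +29°C.
Density altitude = 12000 + 120 × (29) = 12000 + (+3480) = 15480 ft.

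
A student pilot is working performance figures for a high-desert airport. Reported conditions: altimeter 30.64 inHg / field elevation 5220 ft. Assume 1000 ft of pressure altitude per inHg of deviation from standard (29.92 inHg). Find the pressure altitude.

4500 ft

Pressure correction = (29.92 − 30.64) × 1000 = -720 ft.
Pressure altitude = 5220 + (-720) = 4500 ft.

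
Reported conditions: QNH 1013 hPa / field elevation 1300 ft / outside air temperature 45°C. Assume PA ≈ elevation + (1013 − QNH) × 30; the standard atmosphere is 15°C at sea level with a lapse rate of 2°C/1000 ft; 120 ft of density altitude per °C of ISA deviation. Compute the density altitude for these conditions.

Pressure altitude = 1300 + (1013 − 1013) × 30 = 1300 + (0) = 1300 ft.
ISA temperature at 1300 ft = 15 − 2 × (1300/1000) = 12.4°C.
ISA deviation = 45 − 12.4 = +32.6°C.
Density altitude = 1300 + 120 × (32.6) = 5212 ft.

5212 ft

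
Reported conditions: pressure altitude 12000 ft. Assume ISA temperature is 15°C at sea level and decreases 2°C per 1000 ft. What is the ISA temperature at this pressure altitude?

-9°C

ISA temperature = 15 − 2 × (12000/1000) = 15 − 24 = -9°C.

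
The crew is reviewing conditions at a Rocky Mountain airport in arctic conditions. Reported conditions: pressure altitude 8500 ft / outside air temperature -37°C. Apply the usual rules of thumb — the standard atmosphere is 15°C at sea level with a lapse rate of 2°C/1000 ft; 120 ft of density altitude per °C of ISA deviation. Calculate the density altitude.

ISA temperature at 8500 ft = 15 − 2 × (8500/1000) = -2°C.
ISA deviation = -37 − (-2) = -35°C.
Density altitude = 8500 + 120 × (-35) = 8500 + (-4200) = 4300 ft.

4300 ft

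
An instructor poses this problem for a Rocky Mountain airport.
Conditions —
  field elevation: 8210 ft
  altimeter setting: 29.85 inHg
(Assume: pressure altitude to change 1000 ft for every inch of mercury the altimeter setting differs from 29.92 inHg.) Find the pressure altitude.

8280 ft

Pressure correction = (29.92 − 29.85) × 1000 = +70 ft.
Pressure altitude = 8210 + (+70) = 8280 ft.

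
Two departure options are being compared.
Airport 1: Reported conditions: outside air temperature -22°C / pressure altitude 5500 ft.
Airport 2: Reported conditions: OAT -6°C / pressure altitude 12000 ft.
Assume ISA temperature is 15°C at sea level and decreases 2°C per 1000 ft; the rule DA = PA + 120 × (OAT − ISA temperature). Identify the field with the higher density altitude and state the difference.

Airport 1: ISA temp = 4°C, deviation -26°C, DA = 5500 + 120 × (-26) = 2380 ft.
Airport 2: ISA temp = -9°C, deviation +3°C, DA = 12000 + 120 × 3 = 12360 ft.
Airport 2 is higher by 12360 − 2380 = 9980 ft.

Airport 2 by 9980 ft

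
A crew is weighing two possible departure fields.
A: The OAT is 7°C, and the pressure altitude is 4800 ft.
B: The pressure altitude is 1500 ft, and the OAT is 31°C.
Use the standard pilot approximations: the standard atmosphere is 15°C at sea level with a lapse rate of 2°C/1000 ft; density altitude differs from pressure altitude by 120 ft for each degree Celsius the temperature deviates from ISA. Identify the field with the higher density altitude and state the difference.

A by 1212 ft

A: ISA temp = 5.4°C, deviation +1.6°C, DA = 4800 + 120 × 1.6 = 4992 ft.
B: ISA temp = 12°C, deviation +19°C, DA = 1500 + 120 × 19 = 3780 ft.
A is higher by 4992 − 3780 = 1212 ft.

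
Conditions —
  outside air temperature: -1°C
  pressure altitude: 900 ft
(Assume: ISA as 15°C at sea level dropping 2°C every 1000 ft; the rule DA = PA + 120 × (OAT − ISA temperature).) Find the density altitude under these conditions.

ISA temperature at 900 ft = 15 − 2 × (900/1000) = 13.2°C.
ISA deviation = -1 − 13.2 = -14.2°C.
Density altitude = 900 + 120 × (-14.2) = 900 + (-1704) = -804 ft.

-804 ft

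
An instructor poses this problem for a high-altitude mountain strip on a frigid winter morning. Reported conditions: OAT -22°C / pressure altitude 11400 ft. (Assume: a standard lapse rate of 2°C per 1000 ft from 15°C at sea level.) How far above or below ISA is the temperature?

ISA-14.2°C

ISA temperature at 11400 ft = 15 − 2 × (11400/1000) = -7.8°C.
Deviation = OAT − ISA = -22 − (-7.8) = -14.2°C.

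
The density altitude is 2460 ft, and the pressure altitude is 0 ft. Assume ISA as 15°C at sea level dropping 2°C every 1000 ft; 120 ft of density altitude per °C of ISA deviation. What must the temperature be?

Density altitude − pressure altitude = 2460 − 0 = +2460 ft.
At 120 ft/°C that is an ISA deviation of 2460/120 = +20.5°C.
ISA temperature at 0 ft = 15 − 2 × (0/1000) = 15°C.
OAT = ISA + deviation = 15 + (+20.5) = 35.5°C.

35.5°C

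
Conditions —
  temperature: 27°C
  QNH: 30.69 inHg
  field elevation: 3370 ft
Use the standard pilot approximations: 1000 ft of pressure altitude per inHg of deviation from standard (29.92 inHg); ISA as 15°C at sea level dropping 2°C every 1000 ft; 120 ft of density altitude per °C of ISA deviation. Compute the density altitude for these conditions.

Pressure altitude = 3370 + (29.92 − 30.69) × 1000 = 3370 + (-770) = 2600 ft.
ISA temperature at 2600 ft = 15 − 2 × (2600/1000) = 9.8°C.
ISA deviation = 27 − 9.8 = +17.2°C.
Density altitude = 2600 + 120 × (17.2) = 4664 ft.

4664 ft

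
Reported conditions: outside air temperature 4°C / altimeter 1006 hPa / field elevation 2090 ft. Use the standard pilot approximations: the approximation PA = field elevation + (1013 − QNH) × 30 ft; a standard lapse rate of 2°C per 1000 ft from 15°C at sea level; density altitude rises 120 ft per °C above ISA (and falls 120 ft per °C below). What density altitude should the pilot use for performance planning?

1532 ft

Pressure altitude = 2090 + (1013 − 1006) × 30 = 2090 + (+210) = 2300 ft.
ISA temperature at 2300 ft = 15 − 2 × (2300/1000) = 10.4°C.
ISA deviation = 4 − 10.4 = -6.4°C.
Density altitude = 2300 + 120 × (-6.4) = 1532 ft.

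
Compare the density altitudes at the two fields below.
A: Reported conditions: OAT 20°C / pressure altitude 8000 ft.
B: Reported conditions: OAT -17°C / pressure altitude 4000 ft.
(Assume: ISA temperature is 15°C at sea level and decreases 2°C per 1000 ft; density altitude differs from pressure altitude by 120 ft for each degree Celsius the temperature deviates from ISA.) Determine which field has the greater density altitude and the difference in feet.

A: ISA temp = -1°C, deviation +21°C, DA = 8000 + 120 × 21 = 10520 ft.
B: ISA temp = 7°C, deviation -24°C, DA = 4000 + 120 × (-24) = 1120 ft.
A is higher by 10520 − 1120 = 9400 ft.

A by 9400 ft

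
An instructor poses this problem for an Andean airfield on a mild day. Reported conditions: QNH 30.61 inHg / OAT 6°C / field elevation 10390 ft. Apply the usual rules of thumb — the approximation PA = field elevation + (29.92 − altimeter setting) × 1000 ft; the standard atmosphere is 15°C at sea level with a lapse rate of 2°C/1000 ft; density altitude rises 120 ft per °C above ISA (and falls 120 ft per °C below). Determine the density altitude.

10948 ft

Pressure altitude = 10390 + (29.92 − 30.61) × 1000 = 10390 + (-690) = 9700 ft.
ISA temperature at 9700 ft = 15 − 2 × (9700/1000) = -4.4°C.
ISA deviation = 6 − (-4.4) = +10.4°C.
Density altitude = 9700 + 120 × (10.4) = 10948 ft.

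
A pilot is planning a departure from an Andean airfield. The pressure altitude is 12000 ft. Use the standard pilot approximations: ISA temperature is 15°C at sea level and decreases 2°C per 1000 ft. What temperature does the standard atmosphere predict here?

-9°C

ISA temperature = 15 − 2 × (12000/1000) = 15 − 24 = -9°C.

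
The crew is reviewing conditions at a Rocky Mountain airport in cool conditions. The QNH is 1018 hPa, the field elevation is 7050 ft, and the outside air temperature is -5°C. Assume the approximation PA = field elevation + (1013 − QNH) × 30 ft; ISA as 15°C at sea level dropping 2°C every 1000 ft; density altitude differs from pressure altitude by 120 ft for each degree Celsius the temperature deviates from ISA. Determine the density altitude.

Pressure altitude = 7050 + (1013 − 1018) × 30 = 7050 + (-150) = 6900 ft.
ISA temperature at 6900 ft = 15 − 2 × (6900/1000) = 1.2°C.
ISA deviation = -5 − 1.2 = -6.2°C.
Density altitude = 6900 + 120 × (-6.2) = 6156 ft.

6156 ft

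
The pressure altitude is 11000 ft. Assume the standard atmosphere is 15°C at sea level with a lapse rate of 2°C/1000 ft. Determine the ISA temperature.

ISA temperature = 15 − 2 × (11000/1000) = 15 − 22 = -7°C.

-7°C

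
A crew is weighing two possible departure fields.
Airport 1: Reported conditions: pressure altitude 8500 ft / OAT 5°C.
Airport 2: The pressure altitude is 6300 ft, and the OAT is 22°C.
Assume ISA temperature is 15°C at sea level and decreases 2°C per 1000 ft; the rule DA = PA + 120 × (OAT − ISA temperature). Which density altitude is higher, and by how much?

Airport 1: ISA temp = -2°C, deviation +7°C, DA = 8500 + 120 × 7 = 9340 ft.
Airport 2: ISA temp = 2.4°C, deviation +19.6°C, DA = 6300 + 120 × 19.6 = 8652 ft.
Airport 1 is higher by 9340 − 8652 = 688 ft.

Airport 1 by 688 ft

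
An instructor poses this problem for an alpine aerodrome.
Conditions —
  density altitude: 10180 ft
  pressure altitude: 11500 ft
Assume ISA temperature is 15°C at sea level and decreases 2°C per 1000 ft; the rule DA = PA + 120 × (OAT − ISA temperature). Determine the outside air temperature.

Density altitude − pressure altitude = 10180 − 11500 = -1320 ft.
At 120 ft/°C that is an ISA deviation of -1320/120 = -11°C.
ISA temperature at 11500 ft = 15 − 2 × (11500/1000) = -8°C.
OAT = ISA + deviation = -8 + (-11) = -19°C.

-19°C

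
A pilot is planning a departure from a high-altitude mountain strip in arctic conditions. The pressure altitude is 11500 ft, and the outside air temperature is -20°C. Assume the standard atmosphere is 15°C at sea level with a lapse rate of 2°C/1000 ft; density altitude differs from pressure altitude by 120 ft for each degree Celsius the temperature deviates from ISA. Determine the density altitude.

10060 ft

ISA temperature at 11500 ft = 15 − 2 × (11500/1000) = -8°C.
ISA deviation = -20 − (-8) = -12°C.
Density altitude = 11500 + 120 × (-12) = 11500 + (-1440) = 10060 ft.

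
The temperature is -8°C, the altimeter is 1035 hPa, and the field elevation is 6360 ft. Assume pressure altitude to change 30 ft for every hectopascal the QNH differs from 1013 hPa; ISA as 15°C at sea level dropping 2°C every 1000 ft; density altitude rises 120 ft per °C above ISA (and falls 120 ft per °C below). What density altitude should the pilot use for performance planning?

4308 ft

Pressure altitude = 6360 + (1013 − 1035) × 30 = 6360 + (-660) = 5700 ft.
ISA temperature at 5700 ft = 15 − 2 × (5700/1000) = 3.6°C.
ISA deviation = -8 − 3.6 = -11.6°C.
Density altitude = 5700 + 120 × (-11.6) = 4308 ft.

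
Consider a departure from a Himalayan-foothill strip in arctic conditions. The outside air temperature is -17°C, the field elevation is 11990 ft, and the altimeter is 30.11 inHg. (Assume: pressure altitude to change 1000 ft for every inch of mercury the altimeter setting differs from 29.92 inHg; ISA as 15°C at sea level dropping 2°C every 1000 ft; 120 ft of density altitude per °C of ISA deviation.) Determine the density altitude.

10792 ft

Pressure altitude = 11990 + (29.92 − 30.11) × 1000 = 11990 + (-190) = 11800 ft.
ISA temperature at 11800 ft = 15 − 2 × (11800/1000) = -8.6°C.
ISA deviation = -17 − (-8.6) = -8.4°C.
Density altitude = 11800 + 120 × (-8.4) = 10792 ft.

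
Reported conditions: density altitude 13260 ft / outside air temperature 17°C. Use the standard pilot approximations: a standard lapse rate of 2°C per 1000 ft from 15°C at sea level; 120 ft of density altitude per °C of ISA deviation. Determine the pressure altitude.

10500 ft

DA = PA + 120 × (OAT − (15 − 2·PA/1000)) = PA + 120·OAT − 1800 + 0.24·PA = 1.24·PA + 120·OAT − 1800.
So 1.24·PA = 13260 − 120 × 17 + 1800 = 13020.
PA = 13020 / 1.24 = 10500 ft.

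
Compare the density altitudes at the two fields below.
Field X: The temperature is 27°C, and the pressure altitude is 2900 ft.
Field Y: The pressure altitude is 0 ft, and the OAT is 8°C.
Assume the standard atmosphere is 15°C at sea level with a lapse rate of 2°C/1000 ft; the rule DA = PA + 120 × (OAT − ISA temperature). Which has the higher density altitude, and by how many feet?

Field X by 5876 ft

Field X: ISA temp = 9.2°C, deviation +17.8°C, DA = 2900 + 120 × 17.8 = 5036 ft.
Field Y: ISA temp = 15°C, deviation -7°C, DA = 0 + 120 × (-7) = -840 ft.
Field X is higher by 5036 − (-840) = 5876 ft.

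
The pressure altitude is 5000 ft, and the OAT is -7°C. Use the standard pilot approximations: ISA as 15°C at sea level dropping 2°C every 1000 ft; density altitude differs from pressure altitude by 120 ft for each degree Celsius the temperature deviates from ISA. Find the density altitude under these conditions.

ISA temperature at 5000 ft = 15 − 2 × (5000/1000) = 5°C.
ISA deviation = -7 − 5 = -12°C.
Density altitude = 5000 + 120 × (-12) = 5000 + (-1440) = 3560 ft.

3560 ft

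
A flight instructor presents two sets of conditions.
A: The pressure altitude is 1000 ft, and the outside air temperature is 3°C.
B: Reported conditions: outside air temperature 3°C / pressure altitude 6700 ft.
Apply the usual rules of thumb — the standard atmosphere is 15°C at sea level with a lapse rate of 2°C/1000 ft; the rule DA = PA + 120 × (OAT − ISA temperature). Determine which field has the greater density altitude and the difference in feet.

A: ISA temp = 13°C, deviation -10°C, DA = 1000 + 120 × (-10) = -200 ft.
B: ISA temp = 1.6°C, deviation +1.4°C, DA = 6700 + 120 × 1.4 = 6868 ft.
B is higher by 6868 − (-200) = 7068 ft.

B by 7068 ft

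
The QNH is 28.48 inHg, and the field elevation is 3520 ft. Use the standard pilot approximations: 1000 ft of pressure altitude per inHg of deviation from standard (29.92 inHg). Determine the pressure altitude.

4960 ft

Pressure correction = (29.92 − 28.48) × 1000 = +1440 ft.
Pressure altitude = 3520 + (+1440) = 4960 ft.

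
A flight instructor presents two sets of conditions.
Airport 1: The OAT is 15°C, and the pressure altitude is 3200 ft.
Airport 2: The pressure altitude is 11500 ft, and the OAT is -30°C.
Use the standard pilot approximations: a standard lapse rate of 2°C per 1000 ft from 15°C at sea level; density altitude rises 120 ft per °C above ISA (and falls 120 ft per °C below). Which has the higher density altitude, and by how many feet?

Airport 1: ISA temp = 8.6°C, deviation +6.4°C, DA = 3200 + 120 × 6.4 = 3968 ft.
Airport 2: ISA temp = -8°C, deviation -22°C, DA = 11500 + 120 × (-22) = 8860 ft.
Airport 2 is higher by 8860 − 3968 = 4892 ft.

Airport 2 by 4892 ft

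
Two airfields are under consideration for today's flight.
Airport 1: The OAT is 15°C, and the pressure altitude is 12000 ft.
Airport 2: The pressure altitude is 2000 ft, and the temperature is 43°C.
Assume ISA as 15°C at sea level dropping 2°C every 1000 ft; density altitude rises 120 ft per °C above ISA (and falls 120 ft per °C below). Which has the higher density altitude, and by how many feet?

Airport 1 by 9040 ft

Airport 1: ISA temp = -9°C, deviation +24°C, DA = 12000 + 120 × 24 = 14880 ft.
Airport 2: ISA temp = 11°C, deviation +32°C, DA = 2000 + 120 × 32 = 5840 ft.
Airport 1 is higher by 14880 − 5840 = 9040 ft.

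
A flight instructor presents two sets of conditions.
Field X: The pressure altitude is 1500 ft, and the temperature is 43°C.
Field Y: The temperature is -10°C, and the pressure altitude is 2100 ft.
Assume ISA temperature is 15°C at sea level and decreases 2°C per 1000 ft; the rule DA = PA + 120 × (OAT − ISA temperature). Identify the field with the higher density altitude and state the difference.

Field X by 5616 ft

Field X: ISA temp = 12°C, deviation +31°C, DA = 1500 + 120 × 31 = 5220 ft.
Field Y: ISA temp = 10.8°C, deviation -20.8°C, DA = 2100 + 120 × (-20.8) = -396 ft.
Field X is higher by 5220 − (-396) = 5616 ft.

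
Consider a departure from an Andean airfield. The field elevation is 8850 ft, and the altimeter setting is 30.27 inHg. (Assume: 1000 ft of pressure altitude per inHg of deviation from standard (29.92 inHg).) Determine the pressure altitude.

Pressure correction = (29.92 − 30.27) × 1000 = -350 ft.
Pressure altitude = 8850 + (-350) = 8500 ft.

8500 ft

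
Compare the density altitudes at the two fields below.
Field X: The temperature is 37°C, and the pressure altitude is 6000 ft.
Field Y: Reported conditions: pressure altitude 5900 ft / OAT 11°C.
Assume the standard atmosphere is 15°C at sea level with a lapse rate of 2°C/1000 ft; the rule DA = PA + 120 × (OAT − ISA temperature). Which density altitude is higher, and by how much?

Field X: ISA temp = 3°C, deviation +34°C, DA = 6000 + 120 × 34 = 10080 ft.
Field Y: ISA temp = 3.2°C, deviation +7.8°C, DA = 5900 + 120 × 7.8 = 6836 ft.
Field X is higher by 10080 − 6836 = 3244 ft.

Field X by 3244 ft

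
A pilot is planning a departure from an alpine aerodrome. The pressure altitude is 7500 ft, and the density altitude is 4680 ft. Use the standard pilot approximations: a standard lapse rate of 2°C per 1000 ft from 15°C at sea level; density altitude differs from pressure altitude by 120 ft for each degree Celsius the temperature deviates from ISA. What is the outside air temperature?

-23.5°C

Density altitude − pressure altitude = 4680 − 7500 = -2820 ft.
At 120 ft/°C that is an ISA deviation of -2820/120 = -23.5°C.
ISA temperature at 7500 ft = 15 − 2 × (7500/1000) = 0°C.
OAT = ISA + deviation = 0 + (-23.5) = -23.5°C.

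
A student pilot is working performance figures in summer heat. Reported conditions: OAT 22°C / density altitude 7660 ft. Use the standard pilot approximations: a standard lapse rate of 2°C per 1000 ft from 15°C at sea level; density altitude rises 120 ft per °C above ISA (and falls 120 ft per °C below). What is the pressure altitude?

DA = PA + 120 × (OAT − (15 − 2·PA/1000)) = PA + 120·OAT − 1800 + 0.24·PA = 1.24·PA + 120·OAT − 1800.
So 1.24·PA = 7660 − 120 × 22 + 1800 = 6820.
PA = 6820 / 1.24 = 5500 ft.

5500 ft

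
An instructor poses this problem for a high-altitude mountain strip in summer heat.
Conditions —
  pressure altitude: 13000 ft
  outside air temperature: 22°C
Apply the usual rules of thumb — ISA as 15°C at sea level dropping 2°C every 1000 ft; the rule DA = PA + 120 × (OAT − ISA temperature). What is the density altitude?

16960 ft

ISA temperature at 13000 ft = 15 − 2 × (13000/1000) = -11°C.
ISA deviation = 22 − (-11) = +33°C.
Density altitude = 13000 + 120 × (33) = 13000 + (+3960) = 16960 ft.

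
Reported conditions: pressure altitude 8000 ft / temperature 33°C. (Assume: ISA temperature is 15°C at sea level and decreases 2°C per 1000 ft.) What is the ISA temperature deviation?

ISA temperature at 8000 ft = 15 − 2 × (8000/1000) = -1°C.
Deviation = OAT − ISA = 33 − (-1) = +34°C.

ISA+34°C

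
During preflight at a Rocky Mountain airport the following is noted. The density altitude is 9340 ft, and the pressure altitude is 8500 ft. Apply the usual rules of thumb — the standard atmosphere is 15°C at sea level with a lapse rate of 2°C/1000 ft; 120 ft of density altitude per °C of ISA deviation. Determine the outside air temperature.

5°C

Density altitude − pressure altitude = 9340 − 8500 = +840 ft.
At 120 ft/°C that is an ISA deviation of 840/120 = +7°C.
ISA temperature at 8500 ft = 15 − 2 × (8500/1000) = -2°C.
OAT = ISA + deviation = -2 + (+7) = 5°C.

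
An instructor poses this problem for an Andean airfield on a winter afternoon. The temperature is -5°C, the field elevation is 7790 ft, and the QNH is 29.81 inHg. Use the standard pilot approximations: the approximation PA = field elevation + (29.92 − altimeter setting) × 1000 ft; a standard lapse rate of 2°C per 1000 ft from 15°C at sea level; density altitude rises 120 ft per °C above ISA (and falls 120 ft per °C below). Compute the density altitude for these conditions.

Pressure altitude = 7790 + (29.92 − 29.81) × 1000 = 7790 + (+110) = 7900 ft.
ISA temperature at 7900 ft = 15 − 2 × (7900/1000) = -0.8°C.
ISA deviation = -5 − (-0.8) = -4.2°C.
Density altitude = 7900 + 120 × (-4.2) = 7396 ft.

7396 ft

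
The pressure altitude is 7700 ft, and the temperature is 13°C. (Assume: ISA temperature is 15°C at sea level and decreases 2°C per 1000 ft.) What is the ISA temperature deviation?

ISA temperature at 7700 ft = 15 − 2 × (7700/1000) = -0.4°C.
Deviation = OAT − ISA = 13 − (-0.4) = +13.4°C.

ISA+13.4°C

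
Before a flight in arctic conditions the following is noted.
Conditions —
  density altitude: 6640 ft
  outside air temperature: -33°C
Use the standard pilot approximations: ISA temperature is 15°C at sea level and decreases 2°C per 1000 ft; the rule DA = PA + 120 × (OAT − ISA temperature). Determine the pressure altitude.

DA = PA + 120 × (OAT − (15 − 2·PA/1000)) = PA + 120·OAT − 1800 + 0.24·PA = 1.24·PA + 120·OAT − 1800.
So 1.24·PA = 6640 − 120 × (-33) + 1800 = 12400.
PA = 12400 / 1.24 = 10000 ft.

10000 ft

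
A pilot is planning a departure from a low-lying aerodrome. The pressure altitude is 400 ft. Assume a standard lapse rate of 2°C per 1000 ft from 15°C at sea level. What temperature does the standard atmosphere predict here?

14.2°C

ISA temperature = 15 − 2 × (400/1000) = 15 − 0.8 = 14.2°C.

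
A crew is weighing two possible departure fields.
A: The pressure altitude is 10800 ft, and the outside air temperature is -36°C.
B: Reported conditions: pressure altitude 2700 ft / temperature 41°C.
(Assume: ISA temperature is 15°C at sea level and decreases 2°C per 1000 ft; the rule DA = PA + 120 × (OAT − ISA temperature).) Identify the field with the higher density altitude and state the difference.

A: ISA temp = -6.6°C, deviation -29.4°C, DA = 10800 + 120 × (-29.4) = 7272 ft.
B: ISA temp = 9.6°C, deviation +31.4°C, DA = 2700 + 120 × 31.4 = 6468 ft.
A is higher by 7272 − 6468 = 804 ft.

A by 804 ft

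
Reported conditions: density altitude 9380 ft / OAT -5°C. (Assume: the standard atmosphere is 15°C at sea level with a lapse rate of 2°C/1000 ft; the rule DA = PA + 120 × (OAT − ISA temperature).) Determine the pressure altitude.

9500 ft

DA = PA + 120 × (OAT − (15 − 2·PA/1000)) = PA + 120·OAT − 1800 + 0.24·PA = 1.24·PA + 120·OAT − 1800.
So 1.24·PA = 9380 − 120 × (-5) + 1800 = 11780.
PA = 11780 / 1.24 = 9500 ft.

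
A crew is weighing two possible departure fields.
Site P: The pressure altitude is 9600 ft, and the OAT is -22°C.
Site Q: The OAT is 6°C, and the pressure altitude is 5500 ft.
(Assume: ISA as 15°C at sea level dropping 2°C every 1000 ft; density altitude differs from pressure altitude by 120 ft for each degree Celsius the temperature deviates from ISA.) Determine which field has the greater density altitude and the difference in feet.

Site P by 1724 ft

Site P: ISA temp = -4.2°C, deviation -17.8°C, DA = 9600 + 120 × (-17.8) = 7464 ft.
Site Q: ISA temp = 4°C, deviation +2°C, DA = 5500 + 120 × 2 = 5740 ft.
Site P is higher by 7464 − 5740 = 1724 ft.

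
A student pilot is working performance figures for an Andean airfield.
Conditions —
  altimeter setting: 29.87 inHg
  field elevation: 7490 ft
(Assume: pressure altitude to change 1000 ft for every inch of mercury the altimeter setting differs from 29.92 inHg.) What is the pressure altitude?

7540 ft

Pressure correction = (29.92 − 29.87) × 1000 = +50 ft.
Pressure altitude = 7490 + (+50) = 7540 ft.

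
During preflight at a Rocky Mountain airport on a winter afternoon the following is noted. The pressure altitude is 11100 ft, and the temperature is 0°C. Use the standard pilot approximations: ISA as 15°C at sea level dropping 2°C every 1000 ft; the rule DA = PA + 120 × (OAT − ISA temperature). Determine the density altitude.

ISA temperature at 11100 ft = 15 − 2 × (11100/1000) = -7.2°C.
ISA deviation = 0 − (-7.2) = +7.2°C.
Density altitude = 11100 + 120 × (7.2) = 11100 + (+864) = 11964 ft.

11964 ft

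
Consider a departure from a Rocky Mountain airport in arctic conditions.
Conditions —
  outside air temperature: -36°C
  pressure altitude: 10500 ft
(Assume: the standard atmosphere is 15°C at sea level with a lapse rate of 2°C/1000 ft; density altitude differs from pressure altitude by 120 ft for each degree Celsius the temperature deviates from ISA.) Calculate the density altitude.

6900 ft

ISA temperature at 10500 ft = 15 − 2 × (10500/1000) = -6°C.
ISA deviation = -36 − (-6) = -30°C.
Density altitude = 10500 + 120 × (-30) = 10500 + (-3600) = 6900 ft.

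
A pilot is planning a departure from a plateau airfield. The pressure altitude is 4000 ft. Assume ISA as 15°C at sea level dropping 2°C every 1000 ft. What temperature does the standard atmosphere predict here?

7°C

ISA temperature = 15 − 2 × (4000/1000) = 15 − 8 = 7°C.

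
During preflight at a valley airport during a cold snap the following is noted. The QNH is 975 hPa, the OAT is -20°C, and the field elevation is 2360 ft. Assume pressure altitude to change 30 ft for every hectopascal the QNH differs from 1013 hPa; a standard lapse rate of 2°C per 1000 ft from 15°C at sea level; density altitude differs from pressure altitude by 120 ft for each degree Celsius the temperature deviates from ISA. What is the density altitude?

140 ft

Pressure altitude = 2360 + (1013 − 975) × 30 = 2360 + (+1140) = 3500 ft.
ISA temperature at 3500 ft = 15 − 2 × (3500/1000) = 8°C.
ISA deviation = -20 − 8 = -28°C.
Density altitude = 3500 + 120 × (-28) = 140 ft.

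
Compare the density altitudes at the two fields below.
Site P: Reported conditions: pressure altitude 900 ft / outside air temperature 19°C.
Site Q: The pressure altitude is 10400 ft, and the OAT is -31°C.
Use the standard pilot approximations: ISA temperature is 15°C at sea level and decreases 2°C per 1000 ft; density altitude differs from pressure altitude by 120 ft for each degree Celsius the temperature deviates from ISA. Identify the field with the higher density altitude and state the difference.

Site Q by 5780 ft

Site P: ISA temp = 13.2°C, deviation +5.8°C, DA = 900 + 120 × 5.8 = 1596 ft.
Site Q: ISA temp = -5.8°C, deviation -25.2°C, DA = 10400 + 120 × (-25.2) = 7376 ft.
Site Q is higher by 7376 − 1596 = 5780 ft.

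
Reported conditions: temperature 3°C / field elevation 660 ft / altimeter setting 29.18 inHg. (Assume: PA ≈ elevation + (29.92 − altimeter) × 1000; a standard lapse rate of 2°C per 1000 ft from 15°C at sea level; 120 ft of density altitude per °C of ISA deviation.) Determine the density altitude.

296 ft

Pressure altitude = 660 + (29.92 − 29.18) × 1000 = 660 + (+740) = 1400 ft.
ISA temperature at 1400 ft = 15 − 2 × (1400/1000) = 12.2°C.
ISA deviation = 3 − 12.2 = -9.2°C.
Density altitude = 1400 + 120 × (-9.2) = 296 ft.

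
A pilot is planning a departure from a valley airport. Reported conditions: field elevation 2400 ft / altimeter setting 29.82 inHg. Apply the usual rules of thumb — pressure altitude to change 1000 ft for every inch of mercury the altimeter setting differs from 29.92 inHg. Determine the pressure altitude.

Pressure correction = (29.92 − 29.82) × 1000 = +100 ft.
Pressure altitude = 2400 + (+100) = 2500 ft.

2500 ft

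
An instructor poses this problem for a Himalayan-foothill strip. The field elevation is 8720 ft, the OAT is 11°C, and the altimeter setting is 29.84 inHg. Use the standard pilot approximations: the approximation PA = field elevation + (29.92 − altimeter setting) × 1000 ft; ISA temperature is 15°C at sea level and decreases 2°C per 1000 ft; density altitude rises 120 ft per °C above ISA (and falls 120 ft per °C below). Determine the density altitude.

10432 ft

Pressure altitude = 8720 + (29.92 − 29.84) × 1000 = 8720 + (+80) = 8800 ft.
ISA temperature at 8800 ft = 15 − 2 × (8800/1000) = -2.6°C.
ISA deviation = 11 − (-2.6) = +13.6°C.
Density altitude = 8800 + 120 × (13.6) = 10432 ft.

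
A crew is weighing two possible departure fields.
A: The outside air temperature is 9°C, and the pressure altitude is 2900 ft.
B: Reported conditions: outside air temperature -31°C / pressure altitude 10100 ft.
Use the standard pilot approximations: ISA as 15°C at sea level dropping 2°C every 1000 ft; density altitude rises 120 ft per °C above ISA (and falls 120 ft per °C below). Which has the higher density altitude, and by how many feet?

B by 4128 ft

A: ISA temp = 9.2°C, deviation -0.2°C, DA = 2900 + 120 × (-0.2) = 2876 ft.
B: ISA temp = -5.2°C, deviation -25.8°C, DA = 10100 + 120 × (-25.8) = 7004 ft.
B is higher by 7004 − 2876 = 4128 ft.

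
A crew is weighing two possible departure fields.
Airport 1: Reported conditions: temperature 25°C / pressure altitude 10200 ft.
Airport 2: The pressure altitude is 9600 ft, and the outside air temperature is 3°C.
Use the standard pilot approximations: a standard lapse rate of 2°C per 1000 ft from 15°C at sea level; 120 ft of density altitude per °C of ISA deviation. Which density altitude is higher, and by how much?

Airport 1 by 3384 ft

Airport 1: ISA temp = -5.4°C, deviation +30.4°C, DA = 10200 + 120 × 30.4 = 13848 ft.
Airport 2: ISA temp = -4.2°C, deviation +7.2°C, DA = 9600 + 120 × 7.2 = 10464 ft.
Airport 1 is higher by 13848 − 10464 = 3384 ft.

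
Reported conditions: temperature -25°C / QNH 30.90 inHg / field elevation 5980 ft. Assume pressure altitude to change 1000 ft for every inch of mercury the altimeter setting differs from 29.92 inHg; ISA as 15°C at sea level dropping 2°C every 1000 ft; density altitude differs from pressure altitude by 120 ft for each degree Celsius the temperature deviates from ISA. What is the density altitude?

Pressure altitude = 5980 + (29.92 − 30.90) × 1000 = 5980 + (-980) = 5000 ft.
ISA temperature at 5000 ft = 15 − 2 × (5000/1000) = 5°C.
ISA deviation = -25 − 5 = -30°C.
Density altitude = 5000 + 120 × (-30) = 1400 ft.

1400 ft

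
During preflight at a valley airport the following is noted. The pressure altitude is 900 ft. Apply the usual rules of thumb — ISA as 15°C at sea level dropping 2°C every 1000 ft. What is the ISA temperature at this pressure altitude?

ISA temperature = 15 − 2 × (900/1000) = 15 − 1.8 = 13.2°C.

13.2°C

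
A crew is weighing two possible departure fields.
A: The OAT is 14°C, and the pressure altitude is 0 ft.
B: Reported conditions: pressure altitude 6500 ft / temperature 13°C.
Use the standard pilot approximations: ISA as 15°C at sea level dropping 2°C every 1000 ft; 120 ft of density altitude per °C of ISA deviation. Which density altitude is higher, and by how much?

B by 7940 ft

A: ISA temp = 15°C, deviation -1°C, DA = 0 + 120 × (-1) = -120 ft.
B: ISA temp = 2°C, deviation +11°C, DA = 6500 + 120 × 11 = 7820 ft.
B is higher by 7820 − (-120) = 7940 ft.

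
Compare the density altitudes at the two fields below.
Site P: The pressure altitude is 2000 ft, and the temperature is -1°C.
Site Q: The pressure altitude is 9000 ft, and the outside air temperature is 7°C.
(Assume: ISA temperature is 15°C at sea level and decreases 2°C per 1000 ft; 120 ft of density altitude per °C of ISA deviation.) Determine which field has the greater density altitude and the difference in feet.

Site Q by 9640 ft

Site P: ISA temp = 11°C, deviation -12°C, DA = 2000 + 120 × (-12) = 560 ft.
Site Q: ISA temp = -3°C, deviation +10°C, DA = 9000 + 120 × 10 = 10200 ft.
Site Q is higher by 10200 − 560 = 9640 ft.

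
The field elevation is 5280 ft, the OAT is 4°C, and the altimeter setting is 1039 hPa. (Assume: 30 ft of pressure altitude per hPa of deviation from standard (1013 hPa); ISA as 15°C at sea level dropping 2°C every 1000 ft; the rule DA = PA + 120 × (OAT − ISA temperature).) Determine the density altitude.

Pressure altitude = 5280 + (1013 − 1039) × 30 = 5280 + (-780) = 4500 ft.
ISA temperature at 4500 ft = 15 − 2 × (4500/1000) = 6°C.
ISA deviation = 4 − 6 = -2°C.
Density altitude = 4500 + 120 × (-2) = 4260 ft.

4260 ft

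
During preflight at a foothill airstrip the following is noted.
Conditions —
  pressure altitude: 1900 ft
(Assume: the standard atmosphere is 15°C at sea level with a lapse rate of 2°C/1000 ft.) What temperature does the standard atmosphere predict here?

ISA temperature = 15 − 2 × (1900/1000) = 15 − 3.8 = 11.2°C.

11.2°C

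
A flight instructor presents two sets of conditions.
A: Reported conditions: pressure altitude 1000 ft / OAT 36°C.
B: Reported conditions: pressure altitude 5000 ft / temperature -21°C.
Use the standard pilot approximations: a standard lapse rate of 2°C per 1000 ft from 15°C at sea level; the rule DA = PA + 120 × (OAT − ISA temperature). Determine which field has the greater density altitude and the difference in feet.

A by 1880 ft

A: ISA temp = 13°C, deviation +23°C, DA = 1000 + 120 × 23 = 3760 ft.
B: ISA temp = 5°C, deviation -26°C, DA = 5000 + 120 × (-26) = 1880 ft.
A is higher by 3760 − 1880 = 1880 ft.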